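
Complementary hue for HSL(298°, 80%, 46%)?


Complement = opposite side of color wheel = hue + 180°
H' = (298 + 180) mod 360 = 118°
S and L unchanged.
= HSL(118°, 80%, 46%)


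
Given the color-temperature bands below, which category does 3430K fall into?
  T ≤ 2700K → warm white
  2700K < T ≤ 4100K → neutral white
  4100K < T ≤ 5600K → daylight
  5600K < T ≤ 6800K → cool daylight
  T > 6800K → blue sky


Temperature: 3430K
2700K < 3430K ≤ 4100K → neutral white
Classification: neutral white


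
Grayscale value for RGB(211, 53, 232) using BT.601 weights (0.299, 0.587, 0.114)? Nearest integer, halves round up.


Gray = 0.299×R + 0.587×G + 0.114×B
Gray = 0.299×211 + 0.587×53 + 0.114×232
Gray = 63.089 + 31.111 + 26.448
Gray = 120.648 → round half up → 121
Gray = 121


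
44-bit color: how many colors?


Colors = 2^bits = 2^44
= 17,592,186,044,416 colors


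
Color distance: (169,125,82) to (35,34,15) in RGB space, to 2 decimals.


d = √[(R₁-R₂)² + (G₁-G₂)² + (B₁-B₂)²]
d = √[(169-35)² + (125-34)² + (82-15)²]
d = √[17956 + 8281 + 4489]
d = √30726
d ≈ 175.29


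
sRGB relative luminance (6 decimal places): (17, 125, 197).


Linearize each channel (sRGB transfer function): c = v/255; c_lin = c/12.92 if c ≤ 0.04045, else ((c+0.055)/1.055)^2.4
  R: 17/255 ≈ 0.066667 > 0.04045 → ((0.066667+0.055)/1.055)^2.4 ≈ 0.005605
  G: 125/255 ≈ 0.490196 > 0.04045 → ((0.490196+0.055)/1.055)^2.4 ≈ 0.205079
  B: 197/255 ≈ 0.772549 > 0.04045 → ((0.772549+0.055)/1.055)^2.4 ≈ 0.558340
R_lin = 0.005605, G_lin = 0.205079, B_lin = 0.558340
L = 0.2126×R + 0.7152×G + 0.0722×B
L = 0.2126×0.005605 + 0.7152×0.205079 + 0.0722×0.558340
L ≈ 0.188176


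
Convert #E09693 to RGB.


E0 → 224 (R)
96 → 150 (G)
93 → 147 (B)
= RGB(224, 150, 147)


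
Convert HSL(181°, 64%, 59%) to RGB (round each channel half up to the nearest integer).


H=181°, S=0.64, L=0.59
C = (1-|2L-1|)×S = (1-|0.18|)×0.64 = 0.5248
H' = H/60 = 181/60 ≈ 3.0167; X = C×(1-|H' mod 2 - 1|) ≈ 0.5161
m = L - C/2 = 0.59 - 0.2624 = 0.3276
Sector ⌊H'⌋ = 3 → (R',G',B') = (0.0, ≈0.5161, 0.5248)
RGB = ((R'+m)×255, (G'+m)×255, (B'+m)×255) = (83.538, 215.1316, 217.362)
Round half up → RGB(84, 215, 217)


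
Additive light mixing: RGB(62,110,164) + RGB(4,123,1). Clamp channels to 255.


Additive: each channel = min(255, C₁+C₂)
R: 62+4 = 66 → 66
G: 110+123 = 233 → 233
B: 164+1 = 165 → 165
= RGB(66, 233, 165)


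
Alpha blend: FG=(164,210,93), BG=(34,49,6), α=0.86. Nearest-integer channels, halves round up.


C = α×F + (1-α)×B, with 1-α = 0.14
R: 0.86×164 + 0.14×34 = 141.04 + 4.76 = 145.80 → 146
G: 0.86×210 + 0.14×49 = 180.60 + 6.86 = 187.46 → 187
B: 0.86×93 + 0.14×6 = 79.98 + 0.84 = 80.82 → 81
= RGB(146, 187, 81)


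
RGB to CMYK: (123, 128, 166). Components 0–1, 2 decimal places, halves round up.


R'=123/255≈0.4824, G'=128/255≈0.5020, B'=166/255≈0.6510
K = 1 - max(R',G',B') = 1 - 166/255 = 89/255 = 0.34901… → 0.35
(1-R'-K)/(1-K) simplifies to (max-R)/max with max = 166:
C = (166-123)/166 = 43/166 = 0.25903… → 0.26
M = (166-128)/166 = 38/166 = 0.22891… → 0.23
Y = (166-166)/166 = 0/166 = 0 → 0.00
= CMYK(0.26, 0.23, 0.00, 0.35)


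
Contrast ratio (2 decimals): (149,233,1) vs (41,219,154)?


Linearize each sRGB channel c=v/255: c/12.92 if c ≤ 0.04045 else ((c+0.055)/1.055)^2.4
L = 0.2126×R_lin + 0.7152×G_lin + 0.0722×B_lin
Color 1 (149,233,1):
  R=149: 149/255≈0.5843 > 0.04045 → ((0.5843+0.055)/1.055)^2.4 ≈ 0.30054
  G=233: 233/255≈0.9137 > 0.04045 → ((0.9137+0.055)/1.055)^2.4 ≈ 0.81485
  B=1: 1/255≈0.0039 ≤ 0.04045 → 0.0039/12.92 ≈ 0.00030
  L1 = 0.2126×0.30054 + 0.7152×0.81485 + 0.0722×0.00030 ≈ 0.64670
Color 2 (41,219,154):
  R=41: 41/255≈0.1608 > 0.04045 → ((0.1608+0.055)/1.055)^2.4 ≈ 0.02217
  G=219: 219/255≈0.8588 > 0.04045 → ((0.8588+0.055)/1.055)^2.4 ≈ 0.70838
  B=154: 154/255≈0.6039 > 0.04045 → ((0.6039+0.055)/1.055)^2.4 ≈ 0.32314
  L2 = 0.2126×0.02217 + 0.7152×0.70838 + 0.0722×0.32314 ≈ 0.53468
Lighter = 0.64670, Darker = 0.53468
Ratio = (L_lighter + 0.05) / (L_darker + 0.05)
Ratio = (0.64670 + 0.05) / (0.53468 + 0.05) = 0.69670 / 0.58468 ≈ 1.1916
Ratio ≈ 1.19:1


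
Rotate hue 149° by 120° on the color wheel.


New hue = (H + rotation) mod 360
New hue = (149 + 120) mod 360
= 269 mod 360
= 269°


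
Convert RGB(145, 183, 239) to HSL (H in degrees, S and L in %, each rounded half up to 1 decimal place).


Normalize: R'=145/255≈0.5686, G'=183/255≈0.7176, B'=239/255≈0.9373
Max=239/255, Min=145/255, Δ=Max-Min=94/255
L = (Max+Min)/2 = (239+145)/510 = 384/510 = 0.75294… → L = 75.3%
L > 0.5 → S = Δ/(2-Max-Min) = 94/(510-239-145) = 94/126 = 0.74603… → S = 74.6%
(the 1/255 factors cancel in S and H, so raw channel differences can be used)
Max is B' → H = 60 × ((R-G)/Δ + 4) = 60 × ((145-183)/94 + 4)
  -38/94 + 4 = -0.4042… + 4 = 3.5957…
  H = 60 × 3.5957… = 215.744…° → H = 215.7°
= HSL(215.7°, 74.6%, 75.3%)


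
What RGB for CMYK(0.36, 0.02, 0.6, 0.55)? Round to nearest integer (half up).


R = 255 × (1-C) × (1-K) = 255 × 0.64 × 0.45 = 73.44 → 73
G = 255 × (1-M) × (1-K) = 255 × 0.98 × 0.45 = 112.455 → 112
B = 255 × (1-Y) × (1-K) = 255 × 0.40 × 0.45 = 45.9 → 46
= RGB(73, 112, 46)


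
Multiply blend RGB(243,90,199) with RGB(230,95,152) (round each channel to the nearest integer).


Multiply: C = A×B/255, rounded to nearest integer
R: 243×230/255 = 55890/255 ≈ 219.176 → 219
G: 90×95/255 = 8550/255 ≈ 33.529 → 34
B: 199×152/255 = 30248/255 ≈ 118.620 → 119
= RGB(219, 34, 119)


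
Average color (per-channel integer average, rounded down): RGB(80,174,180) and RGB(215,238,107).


Midpoint: each channel = ⌊(C₁+C₂)/2⌋
R: ⌊(80+215)/2⌋ = 147
G: ⌊(174+238)/2⌋ = 206
B: ⌊(180+107)/2⌋ = 143
= RGB(147, 206, 143)


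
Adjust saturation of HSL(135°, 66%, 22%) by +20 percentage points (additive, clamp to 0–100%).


Original S = 66%
Adjustment = +20 percentage points
New S = 66 + (20) = 86
Clamp to [0, 100] → 86
= HSL(135°, 86%, 22%)


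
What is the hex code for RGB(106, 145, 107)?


R = 106 → 6A (hex)
G = 145 → 91 (hex)
B = 107 → 6B (hex)
Hex = #6A916B


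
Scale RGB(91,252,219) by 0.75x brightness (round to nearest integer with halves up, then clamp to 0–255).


Multiply each channel by 0.75, round half up, clamp to [0, 255]
R: 91×0.75 = 68.25 → round → 68
G: 252×0.75 = 189
B: 219×0.75 = 164.25 → round → 164
= RGB(68, 189, 164)


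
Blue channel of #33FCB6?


Color: #33FCB6
R = 33 = 51
G = FC = 252
B = B6 = 182
Blue = 182


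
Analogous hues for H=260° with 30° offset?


Base hue: 260°
Left analog: (260 - 30) mod 360 = 230°
Right analog: (260 + 30) mod 360 = 290°
Analogous hues = 230° and 290°


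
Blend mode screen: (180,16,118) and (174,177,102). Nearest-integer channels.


Screen: C = 255 - (255-A)×(255-B)/255, rounded to nearest integer
R: 255 - (255-180)×(255-174)/255 = 255 - 6075/255 ≈ 255 - 23.824 = 231.176 → 231
G: 255 - (255-16)×(255-177)/255 = 255 - 18642/255 ≈ 255 - 73.106 = 181.894 → 182
B: 255 - (255-118)×(255-102)/255 = 255 - 20961/255 ≈ 255 - 82.200 = 172.800 → 173
= RGB(231, 182, 173)


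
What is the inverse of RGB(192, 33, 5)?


Invert: (255-R, 255-G, 255-B)
R: 255-192 = 63
G: 255-33 = 222
B: 255-5 = 250
= RGB(63, 222, 250)


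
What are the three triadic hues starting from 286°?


Triadic: equally spaced at 120° intervals
H1 = 286°
H2 = (286 + 120) mod 360 = 46°
H3 = (286 + 240) mod 360 = 166°
Triadic = 286°, 46°, 166°


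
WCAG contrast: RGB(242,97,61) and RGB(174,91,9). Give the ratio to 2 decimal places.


Linearize each sRGB channel c=v/255: c/12.92 if c ≤ 0.04045 else ((c+0.055)/1.055)^2.4
L = 0.2126×R_lin + 0.7152×G_lin + 0.0722×B_lin
Color 1 (242,97,61):
  R=242: 242/255≈0.9490 > 0.04045 → ((0.9490+0.055)/1.055)^2.4 ≈ 0.88792
  G=97: 97/255≈0.3804 > 0.04045 → ((0.3804+0.055)/1.055)^2.4 ≈ 0.11954
  B=61: 61/255≈0.2392 > 0.04045 → ((0.2392+0.055)/1.055)^2.4 ≈ 0.04667
  L1 = 0.2126×0.88792 + 0.7152×0.11954 + 0.0722×0.04667 ≈ 0.27764
Color 2 (174,91,9):
  R=174: 174/255≈0.6824 > 0.04045 → ((0.6824+0.055)/1.055)^2.4 ≈ 0.42327
  G=91: 91/255≈0.3569 > 0.04045 → ((0.3569+0.055)/1.055)^2.4 ≈ 0.10462
  B=9: 9/255≈0.0353 ≤ 0.04045 → 0.0353/12.92 ≈ 0.00273
  L2 = 0.2126×0.42327 + 0.7152×0.10462 + 0.0722×0.00273 ≈ 0.16501
Lighter = 0.27764, Darker = 0.16501
Ratio = (L_lighter + 0.05) / (L_darker + 0.05)
Ratio = (0.27764 + 0.05) / (0.16501 + 0.05) = 0.32764 / 0.21501 ≈ 1.5238
Ratio ≈ 1.52:1


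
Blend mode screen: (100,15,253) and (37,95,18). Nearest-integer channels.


Screen: C = 255 - (255-A)×(255-B)/255, rounded to nearest integer
R: 255 - (255-100)×(255-37)/255 = 255 - 33790/255 ≈ 255 - 132.510 = 122.490 → 122
G: 255 - (255-15)×(255-95)/255 = 255 - 38400/255 ≈ 255 - 150.588 = 104.412 → 104
B: 255 - (255-253)×(255-18)/255 = 255 - 474/255 ≈ 255 - 1.859 = 253.141 → 253
= RGB(122, 104, 253)


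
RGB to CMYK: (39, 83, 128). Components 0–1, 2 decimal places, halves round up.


R'=39/255≈0.1529, G'=83/255≈0.3255, B'=128/255≈0.5020
K = 1 - max(R',G',B') = 1 - 128/255 = 127/255 = 0.49803… → 0.50
(1-R'-K)/(1-K) simplifies to (max-R)/max with max = 128:
C = (128-39)/128 = 89/128 = 0.69531… → 0.70
M = (128-83)/128 = 45/128 = 0.35156… → 0.35
Y = (128-128)/128 = 0/128 = 0 → 0.00
= CMYK(0.70, 0.35, 0.00, 0.50)


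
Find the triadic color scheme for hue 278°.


Triadic: equally spaced at 120° intervals
H1 = 278°
H2 = (278 + 120) mod 360 = 38°
H3 = (278 + 240) mod 360 = 158°
Triadic = 278°, 38°, 158°


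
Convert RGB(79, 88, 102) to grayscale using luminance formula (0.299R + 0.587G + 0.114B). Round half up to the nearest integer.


Gray = 0.299×R + 0.587×G + 0.114×B
Gray = 0.299×79 + 0.587×88 + 0.114×102
Gray = 23.621 + 51.656 + 11.628
Gray = 86.905 → round half up → 87
Gray = 87


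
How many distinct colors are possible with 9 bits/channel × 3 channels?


Total bits = 9 bits/channel × 3 channels = 27 bits
Distinct colors = 2^27
= 134,217,728 colors


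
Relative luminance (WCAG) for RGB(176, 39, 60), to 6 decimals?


Linearize each channel (sRGB transfer function): c = v/255; c_lin = c/12.92 if c ≤ 0.04045, else ((c+0.055)/1.055)^2.4
  R: 176/255 ≈ 0.690196 > 0.04045 → ((0.690196+0.055)/1.055)^2.4 ≈ 0.434154
  G: 39/255 ≈ 0.152941 > 0.04045 → ((0.152941+0.055)/1.055)^2.4 ≈ 0.020289
  B: 60/255 ≈ 0.235294 > 0.04045 → ((0.235294+0.055)/1.055)^2.4 ≈ 0.045186
R_lin = 0.434154, G_lin = 0.020289, B_lin = 0.045186
L = 0.2126×R + 0.7152×G + 0.0722×B
L = 0.2126×0.434154 + 0.7152×0.020289 + 0.0722×0.045186
L ≈ 0.110074


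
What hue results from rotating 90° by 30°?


New hue = (H + rotation) mod 360
New hue = (90 + 30) mod 360
= 120 mod 360
= 120°


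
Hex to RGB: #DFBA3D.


DF → 223 (R)
BA → 186 (G)
3D → 61 (B)
= RGB(223, 186, 61)


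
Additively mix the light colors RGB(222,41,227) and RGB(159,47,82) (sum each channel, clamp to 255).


Additive: each channel = min(255, C₁+C₂)
R: 222+159 = 381 → 255
G: 41+47 = 88 → 88
B: 227+82 = 309 → 255
= RGB(255, 88, 255)


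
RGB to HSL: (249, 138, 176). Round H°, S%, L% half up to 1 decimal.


Normalize: R'=249/255≈0.9765, G'=138/255≈0.5412, B'=176/255≈0.6902
Max=249/255, Min=138/255, Δ=Max-Min=111/255
L = (Max+Min)/2 = (249+138)/510 = 387/510 = 0.75882… → L = 75.9%
L > 0.5 → S = Δ/(2-Max-Min) = 111/(510-249-138) = 111/123 = 0.90243… → S = 90.2%
(the 1/255 factors cancel in S and H, so raw channel differences can be used)
Max is R' → H = 60 × (((G-B)/Δ) mod 6) = 60 × (((138-176)/111) mod 6)
  (-38)/111 = -0.3423…; negative, so add 6 → 5.6576…
  H = 60 × 5.6576… = 339.459…° → H = 339.5°
= HSL(339.5°, 90.2%, 75.9%)


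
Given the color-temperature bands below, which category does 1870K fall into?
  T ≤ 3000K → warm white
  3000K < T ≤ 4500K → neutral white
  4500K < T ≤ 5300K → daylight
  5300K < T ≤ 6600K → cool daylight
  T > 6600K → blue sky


Temperature: 1870K
1870K ≤ 3000K → warm white
Classification: warm white


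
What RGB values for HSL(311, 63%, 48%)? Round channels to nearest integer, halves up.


H=311°, S=0.63, L=0.48
C = (1-|2L-1|)×S = (1-|-0.04|)×0.63 = 0.6048
H' = H/60 = 311/60 ≈ 5.1833; X = C×(1-|H' mod 2 - 1|) = 0.49392
m = L - C/2 = 0.48 - 0.3024 = 0.1776
Sector ⌊H'⌋ = 5 → (R',G',B') = (0.6048, 0.0, 0.49392)
RGB = ((R'+m)×255, (G'+m)×255, (B'+m)×255) = (199.512, 45.288, 171.2376)
Round half up → RGB(200, 45, 171)


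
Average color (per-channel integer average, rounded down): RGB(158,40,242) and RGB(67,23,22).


Midpoint: each channel = ⌊(C₁+C₂)/2⌋
R: ⌊(158+67)/2⌋ = 112
G: ⌊(40+23)/2⌋ = 31
B: ⌊(242+22)/2⌋ = 132
= RGB(112, 31, 132)


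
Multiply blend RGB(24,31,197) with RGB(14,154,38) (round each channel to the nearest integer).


Multiply: C = A×B/255, rounded to nearest integer
R: 24×14/255 = 336/255 ≈ 1.318 → 1
G: 31×154/255 = 4774/255 ≈ 18.722 → 19
B: 197×38/255 = 7486/255 ≈ 29.357 → 29
= RGB(1, 19, 29)


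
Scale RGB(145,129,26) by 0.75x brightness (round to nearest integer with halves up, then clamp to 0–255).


Multiply each channel by 0.75, round half up, clamp to [0, 255]
R: 145×0.75 = 108.75 → round → 109
G: 129×0.75 = 96.75 → round → 97
B: 26×0.75 = 19.5 → round → 20
= RGB(109, 97, 20)


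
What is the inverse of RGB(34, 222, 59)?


Invert: (255-R, 255-G, 255-B)
R: 255-34 = 221
G: 255-222 = 33
B: 255-59 = 196
= RGB(221, 33, 196)


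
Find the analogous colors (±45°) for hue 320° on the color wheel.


Base hue: 320°
Left analog: (320 - 45) mod 360 = 275°
Right analog: (320 + 45) mod 360 = 5°
Analogous hues = 275° and 5°


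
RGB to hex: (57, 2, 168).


R = 57 → 39 (hex)
G = 2 → 02 (hex)
B = 168 → A8 (hex)
Hex = #3902A8


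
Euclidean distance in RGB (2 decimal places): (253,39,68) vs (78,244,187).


d = √[(R₁-R₂)² + (G₁-G₂)² + (B₁-B₂)²]
d = √[(253-78)² + (39-244)² + (68-187)²]
d = √[30625 + 42025 + 14161]
d = √86811
d ≈ 294.64


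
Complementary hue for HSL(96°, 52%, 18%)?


Complement = opposite side of color wheel = hue + 180°
H' = (96 + 180) mod 360 = 276°
S and L unchanged.
= HSL(276°, 52%, 18%)


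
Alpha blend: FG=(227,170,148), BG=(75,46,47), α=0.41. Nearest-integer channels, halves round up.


C = α×F + (1-α)×B, with 1-α = 0.59
R: 0.41×227 + 0.59×75 = 93.07 + 44.25 = 137.32 → 137
G: 0.41×170 + 0.59×46 = 69.70 + 27.14 = 96.84 → 97
B: 0.41×148 + 0.59×47 = 60.68 + 27.73 = 88.41 → 88
= RGB(137, 97, 88)


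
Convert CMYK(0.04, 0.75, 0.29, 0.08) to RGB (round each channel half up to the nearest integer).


R = 255 × (1-C) × (1-K) = 255 × 0.96 × 0.92 = 225.216 → 225
G = 255 × (1-M) × (1-K) = 255 × 0.25 × 0.92 = 58.65 → 59
B = 255 × (1-Y) × (1-K) = 255 × 0.71 × 0.92 = 166.566 → 167
= RGB(225, 59, 167)


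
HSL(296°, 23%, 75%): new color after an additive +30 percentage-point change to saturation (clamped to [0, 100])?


Original S = 23%
Adjustment = +30 percentage points
New S = 23 + (30) = 53
Clamp to [0, 100] → 53
= HSL(296°, 53%, 75%)


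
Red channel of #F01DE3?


Color: #F01DE3
R = F0 = 240
G = 1D = 29
B = E3 = 227
Red = 240


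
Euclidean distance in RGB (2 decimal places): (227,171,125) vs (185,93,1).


d = √[(R₁-R₂)² + (G₁-G₂)² + (B₁-B₂)²]
d = √[(227-185)² + (171-93)² + (125-1)²]
d = √[1764 + 6084 + 15376]
d = √23224
d ≈ 152.39


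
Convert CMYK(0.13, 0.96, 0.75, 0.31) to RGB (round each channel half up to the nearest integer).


R = 255 × (1-C) × (1-K) = 255 × 0.87 × 0.69 = 153.0765 → 153
G = 255 × (1-M) × (1-K) = 255 × 0.04 × 0.69 = 7.038 → 7
B = 255 × (1-Y) × (1-K) = 255 × 0.25 × 0.69 = 43.9875 → 44
= RGB(153, 7, 44)


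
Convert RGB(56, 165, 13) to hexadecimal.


R = 56 → 38 (hex)
G = 165 → A5 (hex)
B = 13 → 0D (hex)
Hex = #38A50D


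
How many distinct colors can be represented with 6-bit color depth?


Colors = 2^bits = 2^6
= 64 colors


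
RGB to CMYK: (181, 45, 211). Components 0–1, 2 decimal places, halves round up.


R'=181/255≈0.7098, G'=45/255≈0.1765, B'=211/255≈0.8275
K = 1 - max(R',G',B') = 1 - 211/255 = 44/255 = 0.17254… → 0.17
(1-R'-K)/(1-K) simplifies to (max-R)/max with max = 211:
C = (211-181)/211 = 30/211 = 0.14218… → 0.14
M = (211-45)/211 = 166/211 = 0.78672… → 0.79
Y = (211-211)/211 = 0/211 = 0 → 0.00
= CMYK(0.14, 0.79, 0.00, 0.17)


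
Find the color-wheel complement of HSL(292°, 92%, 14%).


Complement = opposite side of color wheel = hue + 180°
H' = (292 + 180) mod 360 = 112°
S and L unchanged.
= HSL(112°, 92%, 14%)


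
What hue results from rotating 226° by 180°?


New hue = (H + rotation) mod 360
New hue = (226 + 180) mod 360
= 406 mod 360
= 46°


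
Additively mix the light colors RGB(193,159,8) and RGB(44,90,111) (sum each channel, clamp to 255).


Additive: each channel = min(255, C₁+C₂)
R: 193+44 = 237 → 237
G: 159+90 = 249 → 249
B: 8+111 = 119 → 119
= RGB(237, 249, 119)


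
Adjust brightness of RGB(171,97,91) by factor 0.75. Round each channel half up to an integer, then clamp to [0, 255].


Multiply each channel by 0.75, round half up, clamp to [0, 255]
R: 171×0.75 = 128.25 → round → 128
G: 97×0.75 = 72.75 → round → 73
B: 91×0.75 = 68.25 → round → 68
= RGB(128, 73, 68)


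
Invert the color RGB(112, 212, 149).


Invert: (255-R, 255-G, 255-B)
R: 255-112 = 143
G: 255-212 = 43
B: 255-149 = 106
= RGB(143, 43, 106)


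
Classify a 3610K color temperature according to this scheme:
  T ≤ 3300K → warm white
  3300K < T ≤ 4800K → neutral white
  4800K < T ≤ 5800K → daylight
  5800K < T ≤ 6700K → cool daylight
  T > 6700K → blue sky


Temperature: 3610K
3300K < 3610K ≤ 4800K → neutral white
Classification: neutral white


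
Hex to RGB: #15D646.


15 → 21 (R)
D6 → 214 (G)
46 → 70 (B)
= RGB(21, 214, 70)


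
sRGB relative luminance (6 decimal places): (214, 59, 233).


Linearize each channel (sRGB transfer function): c = v/255; c_lin = c/12.92 if c ≤ 0.04045, else ((c+0.055)/1.055)^2.4
  R: 214/255 ≈ 0.839216 > 0.04045 → ((0.839216+0.055)/1.055)^2.4 ≈ 0.672443
  G: 59/255 ≈ 0.231373 > 0.04045 → ((0.231373+0.055)/1.055)^2.4 ≈ 0.043735
  B: 233/255 ≈ 0.913725 > 0.04045 → ((0.913725+0.055)/1.055)^2.4 ≈ 0.814847
R_lin = 0.672443, G_lin = 0.043735, B_lin = 0.814847
L = 0.2126×R + 0.7152×G + 0.0722×B
L = 0.2126×0.672443 + 0.7152×0.043735 + 0.0722×0.814847
L ≈ 0.233073


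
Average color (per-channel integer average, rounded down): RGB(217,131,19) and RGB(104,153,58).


Midpoint: each channel = ⌊(C₁+C₂)/2⌋
R: ⌊(217+104)/2⌋ = 160
G: ⌊(131+153)/2⌋ = 142
B: ⌊(19+58)/2⌋ = 38
= RGB(160, 142, 38)


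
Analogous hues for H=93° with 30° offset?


Base hue: 93°
Left analog: (93 - 30) mod 360 = 63°
Right analog: (93 + 30) mod 360 = 123°
Analogous hues = 63° and 123°


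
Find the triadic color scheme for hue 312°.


Triadic: equally spaced at 120° intervals
H1 = 312°
H2 = (312 + 120) mod 360 = 72°
H3 = (312 + 240) mod 360 = 192°
Triadic = 312°, 72°, 192°


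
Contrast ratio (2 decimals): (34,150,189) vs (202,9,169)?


Linearize each sRGB channel c=v/255: c/12.92 if c ≤ 0.04045 else ((c+0.055)/1.055)^2.4
L = 0.2126×R_lin + 0.7152×G_lin + 0.0722×B_lin
Color 1 (34,150,189):
  R=34: 34/255≈0.1333 > 0.04045 → ((0.1333+0.055)/1.055)^2.4 ≈ 0.01600
  G=150: 150/255≈0.5882 > 0.04045 → ((0.5882+0.055)/1.055)^2.4 ≈ 0.30499
  B=189: 189/255≈0.7412 > 0.04045 → ((0.7412+0.055)/1.055)^2.4 ≈ 0.50888
  L1 = 0.2126×0.01600 + 0.7152×0.30499 + 0.0722×0.50888 ≈ 0.25827
Color 2 (202,9,169):
  R=202: 202/255≈0.7922 > 0.04045 → ((0.7922+0.055)/1.055)^2.4 ≈ 0.59062
  G=9: 9/255≈0.0353 ≤ 0.04045 → 0.0353/12.92 ≈ 0.00273
  B=169: 169/255≈0.6627 > 0.04045 → ((0.6627+0.055)/1.055)^2.4 ≈ 0.39676
  L2 = 0.2126×0.59062 + 0.7152×0.00273 + 0.0722×0.39676 ≈ 0.15617
Lighter = 0.25827, Darker = 0.15617
Ratio = (L_lighter + 0.05) / (L_darker + 0.05)
Ratio = (0.25827 + 0.05) / (0.15617 + 0.05) = 0.30827 / 0.20617 ≈ 1.4953
Ratio ≈ 1.50:1


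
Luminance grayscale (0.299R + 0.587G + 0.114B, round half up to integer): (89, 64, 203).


Gray = 0.299×R + 0.587×G + 0.114×B
Gray = 0.299×89 + 0.587×64 + 0.114×203
Gray = 26.611 + 37.568 + 23.142
Gray = 87.321 → round half up → 87
Gray = 87


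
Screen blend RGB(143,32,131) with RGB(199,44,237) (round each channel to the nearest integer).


Screen: C = 255 - (255-A)×(255-B)/255, rounded to nearest integer
R: 255 - (255-143)×(255-199)/255 = 255 - 6272/255 ≈ 255 - 24.596 = 230.404 → 230
G: 255 - (255-32)×(255-44)/255 = 255 - 47053/255 ≈ 255 - 184.522 = 70.478 → 70
B: 255 - (255-131)×(255-237)/255 = 255 - 2232/255 ≈ 255 - 8.753 = 246.247 → 246
= RGB(230, 70, 246)


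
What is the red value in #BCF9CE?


Color: #BCF9CE
R = BC = 188
G = F9 = 249
B = CE = 206
Red = 188


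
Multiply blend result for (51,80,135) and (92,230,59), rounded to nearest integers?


Multiply: C = A×B/255, rounded to nearest integer
R: 51×92/255 = 4692/255 ≈ 18.400 → 18
G: 80×230/255 = 18400/255 ≈ 72.157 → 72
B: 135×59/255 = 7965/255 ≈ 31.235 → 31
= RGB(18, 72, 31)


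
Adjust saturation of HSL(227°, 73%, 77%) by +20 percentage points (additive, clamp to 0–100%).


Original S = 73%
Adjustment = +20 percentage points
New S = 73 + (20) = 93
Clamp to [0, 100] → 93
= HSL(227°, 93%, 77%)


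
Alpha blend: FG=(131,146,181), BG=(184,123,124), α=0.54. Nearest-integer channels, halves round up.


C = α×F + (1-α)×B, with 1-α = 0.46
R: 0.54×131 + 0.46×184 = 70.74 + 84.64 = 155.38 → 155
G: 0.54×146 + 0.46×123 = 78.84 + 56.58 = 135.42 → 135
B: 0.54×181 + 0.46×124 = 97.74 + 57.04 = 154.78 → 155
= RGB(155, 135, 155)


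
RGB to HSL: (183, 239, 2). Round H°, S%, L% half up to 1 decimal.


Normalize: R'=183/255≈0.7176, G'=239/255≈0.9373, B'=2/255≈0.0078
Max=239/255, Min=2/255, Δ=Max-Min=237/255
L = (Max+Min)/2 = (239+2)/510 = 241/510 = 0.47254… → L = 47.3%
L ≤ 0.5 → S = Δ/(Max+Min) = 237/(239+2) = 237/241 = 0.98340… → S = 98.3%
(the 1/255 factors cancel in S and H, so raw channel differences can be used)
Max is G' → H = 60 × ((B-R)/Δ + 2) = 60 × ((2-183)/237 + 2)
  -181/237 + 2 = -0.7637… + 2 = 1.2362…
  H = 60 × 1.2362… = 74.177…° → H = 74.2°
= HSL(74.2°, 98.3%, 47.3%)


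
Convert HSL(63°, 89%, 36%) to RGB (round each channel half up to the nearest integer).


H=63°, S=0.89, L=0.36
C = (1-|2L-1|)×S = (1-|-0.28|)×0.89 = 0.6408
H' = H/60 = 63/60 ≈ 1.0500; X = C×(1-|H' mod 2 - 1|) = 0.60876
m = L - C/2 = 0.36 - 0.3204 = 0.0396
Sector ⌊H'⌋ = 1 → (R',G',B') = (0.60876, 0.6408, 0.0)
RGB = ((R'+m)×255, (G'+m)×255, (B'+m)×255) = (165.3318, 173.502, 10.098)
Round half up → RGB(165, 174, 10)


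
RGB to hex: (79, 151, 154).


R = 79 → 4F (hex)
G = 151 → 97 (hex)
B = 154 → 9A (hex)
Hex = #4F979A


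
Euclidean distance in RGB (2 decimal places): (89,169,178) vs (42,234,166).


d = √[(R₁-R₂)² + (G₁-G₂)² + (B₁-B₂)²]
d = √[(89-42)² + (169-234)² + (178-166)²]
d = √[2209 + 4225 + 144]
d = √6578
d ≈ 81.10


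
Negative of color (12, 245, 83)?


Invert: (255-R, 255-G, 255-B)
R: 255-12 = 243
G: 255-245 = 10
B: 255-83 = 172
= RGB(243, 10, 172)


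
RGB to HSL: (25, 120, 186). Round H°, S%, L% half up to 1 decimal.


Normalize: R'=25/255≈0.0980, G'=120/255≈0.4706, B'=186/255≈0.7294
Max=186/255, Min=25/255, Δ=Max-Min=161/255
L = (Max+Min)/2 = (186+25)/510 = 211/510 = 0.41372… → L = 41.4%
L ≤ 0.5 → S = Δ/(Max+Min) = 161/(186+25) = 161/211 = 0.76303… → S = 76.3%
(the 1/255 factors cancel in S and H, so raw channel differences can be used)
Max is B' → H = 60 × ((R-G)/Δ + 4) = 60 × ((25-120)/161 + 4)
  -95/161 + 4 = -0.5900… + 4 = 3.4099…
  H = 60 × 3.4099… = 204.596…° → H = 204.6°
= HSL(204.6°, 76.3%, 41.4%)


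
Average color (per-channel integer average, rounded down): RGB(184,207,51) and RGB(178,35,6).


Midpoint: each channel = ⌊(C₁+C₂)/2⌋
R: ⌊(184+178)/2⌋ = 181
G: ⌊(207+35)/2⌋ = 121
B: ⌊(51+6)/2⌋ = 28
= RGB(181, 121, 28)


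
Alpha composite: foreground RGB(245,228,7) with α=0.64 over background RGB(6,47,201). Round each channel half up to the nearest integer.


C = α×F + (1-α)×B, with 1-α = 0.36
R: 0.64×245 + 0.36×6 = 156.80 + 2.16 = 158.96 → 159
G: 0.64×228 + 0.36×47 = 145.92 + 16.92 = 162.84 → 163
B: 0.64×7 + 0.36×201 = 4.48 + 72.36 = 76.84 → 77
= RGB(159, 163, 77)


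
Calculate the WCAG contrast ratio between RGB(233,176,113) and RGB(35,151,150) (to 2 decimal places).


Linearize each sRGB channel c=v/255: c/12.92 if c ≤ 0.04045 else ((c+0.055)/1.055)^2.4
L = 0.2126×R_lin + 0.7152×G_lin + 0.0722×B_lin
Color 1 (233,176,113):
  R=233: 233/255≈0.9137 > 0.04045 → ((0.9137+0.055)/1.055)^2.4 ≈ 0.81485
  G=176: 176/255≈0.6902 > 0.04045 → ((0.6902+0.055)/1.055)^2.4 ≈ 0.43415
  B=113: 113/255≈0.4431 > 0.04045 → ((0.4431+0.055)/1.055)^2.4 ≈ 0.16513
  L1 = 0.2126×0.81485 + 0.7152×0.43415 + 0.0722×0.16513 ≈ 0.49567
Color 2 (35,151,150):
  R=35: 35/255≈0.1373 > 0.04045 → ((0.1373+0.055)/1.055)^2.4 ≈ 0.01681
  G=151: 151/255≈0.5922 > 0.04045 → ((0.5922+0.055)/1.055)^2.4 ≈ 0.30947
  B=150: 150/255≈0.5882 > 0.04045 → ((0.5882+0.055)/1.055)^2.4 ≈ 0.30499
  L2 = 0.2126×0.01681 + 0.7152×0.30947 + 0.0722×0.30499 ≈ 0.24693
Lighter = 0.49567, Darker = 0.24693
Ratio = (L_lighter + 0.05) / (L_darker + 0.05)
Ratio = (0.49567 + 0.05) / (0.24693 + 0.05) = 0.54567 / 0.29693 ≈ 1.8377
Ratio ≈ 1.84:1


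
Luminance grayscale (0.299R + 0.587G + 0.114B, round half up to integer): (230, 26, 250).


Gray = 0.299×R + 0.587×G + 0.114×B
Gray = 0.299×230 + 0.587×26 + 0.114×250
Gray = 68.770 + 15.262 + 28.500
Gray = 112.532 → round half up → 113
Gray = 113


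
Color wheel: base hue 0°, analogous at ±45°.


Base hue: 0°
Left analog: (0 - 45) mod 360 = 315°
Right analog: (0 + 45) mod 360 = 45°
Analogous hues = 315° and 45°


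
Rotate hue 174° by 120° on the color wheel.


New hue = (H + rotation) mod 360
New hue = (174 + 120) mod 360
= 294 mod 360
= 294°


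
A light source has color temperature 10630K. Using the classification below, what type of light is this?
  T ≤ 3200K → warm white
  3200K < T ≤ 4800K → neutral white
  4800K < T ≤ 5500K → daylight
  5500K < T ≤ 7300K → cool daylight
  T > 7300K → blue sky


Temperature: 10630K
10630K > 7300K → blue sky
Classification: blue sky


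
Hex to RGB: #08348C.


08 → 8 (R)
34 → 52 (G)
8C → 140 (B)
= RGB(8, 52, 140)


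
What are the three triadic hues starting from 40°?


Triadic: equally spaced at 120° intervals
H1 = 40°
H2 = (40 + 120) mod 360 = 160°
H3 = (40 + 240) mod 360 = 280°
Triadic = 40°, 160°, 280°


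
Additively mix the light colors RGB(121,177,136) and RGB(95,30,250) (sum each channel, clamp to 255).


Additive: each channel = min(255, C₁+C₂)
R: 121+95 = 216 → 216
G: 177+30 = 207 → 207
B: 136+250 = 386 → 255
= RGB(216, 207, 255)


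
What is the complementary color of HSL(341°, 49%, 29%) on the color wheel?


Complement = opposite side of color wheel = hue + 180°
H' = (341 + 180) mod 360 = 161°
S and L unchanged.
= HSL(161°, 49%, 29%)


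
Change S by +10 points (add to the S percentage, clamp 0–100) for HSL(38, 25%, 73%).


Original S = 25%
Adjustment = +10 percentage points
New S = 25 + (10) = 35
Clamp to [0, 100] → 35
= HSL(38°, 35%, 73%)


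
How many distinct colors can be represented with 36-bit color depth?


Colors = 2^bits = 2^36
= 68,719,476,736 colors


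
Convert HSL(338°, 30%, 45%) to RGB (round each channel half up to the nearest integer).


H=338°, S=0.30, L=0.45
C = (1-|2L-1|)×S = (1-|-0.10|)×0.30 = 0.27
H' = H/60 = 338/60 ≈ 5.6333; X = C×(1-|H' mod 2 - 1|) = 0.099
m = L - C/2 = 0.45 - 0.135 = 0.315
Sector ⌊H'⌋ = 5 → (R',G',B') = (0.27, 0.0, 0.099)
RGB = ((R'+m)×255, (G'+m)×255, (B'+m)×255) = (149.175, 80.325, 105.57)
Round half up → RGB(149, 80, 106)


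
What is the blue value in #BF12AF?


Color: #BF12AF
R = BF = 191
G = 12 = 18
B = AF = 175
Blue = 175


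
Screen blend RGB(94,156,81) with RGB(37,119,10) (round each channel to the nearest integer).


Screen: C = 255 - (255-A)×(255-B)/255, rounded to nearest integer
R: 255 - (255-94)×(255-37)/255 = 255 - 35098/255 ≈ 255 - 137.639 = 117.361 → 117
G: 255 - (255-156)×(255-119)/255 = 255 - 13464/255 ≈ 255 - 52.800 = 202.200 → 202
B: 255 - (255-81)×(255-10)/255 = 255 - 42630/255 ≈ 255 - 167.176 = 87.824 → 88
= RGB(117, 202, 88)


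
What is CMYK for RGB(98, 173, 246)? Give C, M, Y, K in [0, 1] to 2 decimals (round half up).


R'=98/255≈0.3843, G'=173/255≈0.6784, B'=246/255≈0.9647
K = 1 - max(R',G',B') = 1 - 246/255 = 9/255 = 0.03529… → 0.04
(1-R'-K)/(1-K) simplifies to (max-R)/max with max = 246:
C = (246-98)/246 = 148/246 = 0.60162… → 0.60
M = (246-173)/246 = 73/246 = 0.29674… → 0.30
Y = (246-246)/246 = 0/246 = 0 → 0.00
= CMYK(0.60, 0.30, 0.00, 0.04)


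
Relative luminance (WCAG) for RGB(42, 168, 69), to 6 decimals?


Linearize each channel (sRGB transfer function): c = v/255; c_lin = c/12.92 if c ≤ 0.04045, else ((c+0.055)/1.055)^2.4
  R: 42/255 ≈ 0.164706 > 0.04045 → ((0.164706+0.055)/1.055)^2.4 ≈ 0.023153
  G: 168/255 ≈ 0.658824 > 0.04045 → ((0.658824+0.055)/1.055)^2.4 ≈ 0.391572
  B: 69/255 ≈ 0.270588 > 0.04045 → ((0.270588+0.055)/1.055)^2.4 ≈ 0.059511
R_lin = 0.023153, G_lin = 0.391572, B_lin = 0.059511
L = 0.2126×R + 0.7152×G + 0.0722×B
L = 0.2126×0.023153 + 0.7152×0.391572 + 0.0722×0.059511
L ≈ 0.289272


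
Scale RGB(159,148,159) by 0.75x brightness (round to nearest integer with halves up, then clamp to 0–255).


Multiply each channel by 0.75, round half up, clamp to [0, 255]
R: 159×0.75 = 119.25 → round → 119
G: 148×0.75 = 111
B: 159×0.75 = 119.25 → round → 119
= RGB(119, 111, 119)


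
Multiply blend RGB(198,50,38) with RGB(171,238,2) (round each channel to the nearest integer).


Multiply: C = A×B/255, rounded to nearest integer
R: 198×171/255 = 33858/255 ≈ 132.776 → 133
G: 50×238/255 = 11900/255 ≈ 46.667 → 47
B: 38×2/255 = 76/255 ≈ 0.298 → 0
= RGB(133, 47, 0)


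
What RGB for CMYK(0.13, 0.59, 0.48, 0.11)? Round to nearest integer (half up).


R = 255 × (1-C) × (1-K) = 255 × 0.87 × 0.89 = 197.4465 → 197
G = 255 × (1-M) × (1-K) = 255 × 0.41 × 0.89 = 93.0495 → 93
B = 255 × (1-Y) × (1-K) = 255 × 0.52 × 0.89 = 118.014 → 118
= RGB(197, 93, 118)


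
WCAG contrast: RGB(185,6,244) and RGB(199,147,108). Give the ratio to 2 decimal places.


Linearize each sRGB channel c=v/255: c/12.92 if c ≤ 0.04045 else ((c+0.055)/1.055)^2.4
L = 0.2126×R_lin + 0.7152×G_lin + 0.0722×B_lin
Color 1 (185,6,244):
  R=185: 185/255≈0.7255 > 0.04045 → ((0.7255+0.055)/1.055)^2.4 ≈ 0.48515
  G=6: 6/255≈0.0235 ≤ 0.04045 → 0.0235/12.92 ≈ 0.00182
  B=244: 244/255≈0.9569 > 0.04045 → ((0.9569+0.055)/1.055)^2.4 ≈ 0.90466
  L1 = 0.2126×0.48515 + 0.7152×0.00182 + 0.0722×0.90466 ≈ 0.16976
Color 2 (199,147,108):
  R=199: 199/255≈0.7804 > 0.04045 → ((0.7804+0.055)/1.055)^2.4 ≈ 0.57112
  G=147: 147/255≈0.5765 > 0.04045 → ((0.5765+0.055)/1.055)^2.4 ≈ 0.29177
  B=108: 108/255≈0.4235 > 0.04045 → ((0.4235+0.055)/1.055)^2.4 ≈ 0.14996
  L2 = 0.2126×0.57112 + 0.7152×0.29177 + 0.0722×0.14996 ≈ 0.34092
Lighter = 0.34092, Darker = 0.16976
Ratio = (L_lighter + 0.05) / (L_darker + 0.05)
Ratio = (0.34092 + 0.05) / (0.16976 + 0.05) = 0.39092 / 0.21976 ≈ 1.7788
Ratio ≈ 1.78:1


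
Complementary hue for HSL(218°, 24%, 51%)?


Complement = opposite side of color wheel = hue + 180°
H' = (218 + 180) mod 360 = 38°
S and L unchanged.
= HSL(38°, 24%, 51%)


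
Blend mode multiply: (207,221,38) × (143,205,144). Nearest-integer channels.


Multiply: C = A×B/255, rounded to nearest integer
R: 207×143/255 = 29601/255 ≈ 116.082 → 116
G: 221×205/255 = 45305/255 ≈ 177.667 → 178
B: 38×144/255 = 5472/255 ≈ 21.459 → 21
= RGB(116, 178, 21)


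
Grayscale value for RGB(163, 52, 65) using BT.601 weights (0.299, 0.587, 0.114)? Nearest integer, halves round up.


Gray = 0.299×R + 0.587×G + 0.114×B
Gray = 0.299×163 + 0.587×52 + 0.114×65
Gray = 48.737 + 30.524 + 7.410
Gray = 86.671 → round half up → 87
Gray = 87


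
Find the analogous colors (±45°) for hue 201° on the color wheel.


Base hue: 201°
Left analog: (201 - 45) mod 360 = 156°
Right analog: (201 + 45) mod 360 = 246°
Analogous hues = 156° and 246°


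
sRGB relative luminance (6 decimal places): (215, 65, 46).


Linearize each channel (sRGB transfer function): c = v/255; c_lin = c/12.92 if c ≤ 0.04045, else ((c+0.055)/1.055)^2.4
  R: 215/255 ≈ 0.843137 > 0.04045 → ((0.843137+0.055)/1.055)^2.4 ≈ 0.679542
  G: 65/255 ≈ 0.254902 > 0.04045 → ((0.254902+0.055)/1.055)^2.4 ≈ 0.052861
  B: 46/255 ≈ 0.180392 > 0.04045 → ((0.180392+0.055)/1.055)^2.4 ≈ 0.027321
R_lin = 0.679542, G_lin = 0.052861, B_lin = 0.027321
L = 0.2126×R + 0.7152×G + 0.0722×B
L = 0.2126×0.679542 + 0.7152×0.052861 + 0.0722×0.027321
L ≈ 0.184249


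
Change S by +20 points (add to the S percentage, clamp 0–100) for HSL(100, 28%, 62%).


Original S = 28%
Adjustment = +20 percentage points
New S = 28 + (20) = 48
Clamp to [0, 100] → 48
= HSL(100°, 48%, 62%)


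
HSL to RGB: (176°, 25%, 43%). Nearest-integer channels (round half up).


H=176°, S=0.25, L=0.43
C = (1-|2L-1|)×S = (1-|-0.14|)×0.25 = 0.215
H' = H/60 = 176/60 ≈ 2.9333; X = C×(1-|H' mod 2 - 1|) ≈ 0.2007
m = L - C/2 = 0.43 - 0.1075 = 0.3225
Sector ⌊H'⌋ = 2 → (R',G',B') = (0.0, 0.215, ≈0.2007)
RGB = ((R'+m)×255, (G'+m)×255, (B'+m)×255) = (82.2375, 137.0625, 133.4075)
Round half up → RGB(82, 137, 133)


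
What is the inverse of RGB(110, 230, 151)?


Invert: (255-R, 255-G, 255-B)
R: 255-110 = 145
G: 255-230 = 25
B: 255-151 = 104
= RGB(145, 25, 104)


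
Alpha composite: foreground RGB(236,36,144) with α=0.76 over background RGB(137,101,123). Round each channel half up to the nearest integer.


C = α×F + (1-α)×B, with 1-α = 0.24
R: 0.76×236 + 0.24×137 = 179.36 + 32.88 = 212.24 → 212
G: 0.76×36 + 0.24×101 = 27.36 + 24.24 = 51.60 → 52
B: 0.76×144 + 0.24×123 = 109.44 + 29.52 = 138.96 → 139
= RGB(212, 52, 139)


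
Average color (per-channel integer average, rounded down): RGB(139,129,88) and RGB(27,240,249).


Midpoint: each channel = ⌊(C₁+C₂)/2⌋
R: ⌊(139+27)/2⌋ = 83
G: ⌊(129+240)/2⌋ = 184
B: ⌊(88+249)/2⌋ = 168
= RGB(83, 184, 168)


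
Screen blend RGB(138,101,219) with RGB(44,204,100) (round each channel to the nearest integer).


Screen: C = 255 - (255-A)×(255-B)/255, rounded to nearest integer
R: 255 - (255-138)×(255-44)/255 = 255 - 24687/255 ≈ 255 - 96.812 = 158.188 → 158
G: 255 - (255-101)×(255-204)/255 = 255 - 7854/255 ≈ 255 - 30.800 = 224.200 → 224
B: 255 - (255-219)×(255-100)/255 = 255 - 5580/255 ≈ 255 - 21.882 = 233.118 → 233
= RGB(158, 224, 233)


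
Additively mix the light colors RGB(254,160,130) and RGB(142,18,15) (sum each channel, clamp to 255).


Additive: each channel = min(255, C₁+C₂)
R: 254+142 = 396 → 255
G: 160+18 = 178 → 178
B: 130+15 = 145 → 145
= RGB(255, 178, 145)


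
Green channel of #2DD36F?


Color: #2DD36F
R = 2D = 45
G = D3 = 211
B = 6F = 111
Green = 211


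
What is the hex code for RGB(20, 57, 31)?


R = 20 → 14 (hex)
G = 57 → 39 (hex)
B = 31 → 1F (hex)
Hex = #14391F


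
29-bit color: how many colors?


Colors = 2^bits = 2^29
= 536,870,912 colors


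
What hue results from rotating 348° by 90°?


New hue = (H + rotation) mod 360
New hue = (348 + 90) mod 360
= 438 mod 360
= 78°


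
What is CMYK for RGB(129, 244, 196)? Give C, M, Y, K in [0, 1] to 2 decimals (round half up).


R'=129/255≈0.5059, G'=244/255≈0.9569, B'=196/255≈0.7686
K = 1 - max(R',G',B') = 1 - 244/255 = 11/255 = 0.04313… → 0.04
(1-R'-K)/(1-K) simplifies to (max-R)/max with max = 244:
C = (244-129)/244 = 115/244 = 0.47131… → 0.47
M = (244-244)/244 = 0/244 = 0 → 0.00
Y = (244-196)/244 = 48/244 = 0.19672… → 0.20
= CMYK(0.47, 0.00, 0.20, 0.04)


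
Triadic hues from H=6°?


Triadic: equally spaced at 120° intervals
H1 = 6°
H2 = (6 + 120) mod 360 = 126°
H3 = (6 + 240) mod 360 = 246°
Triadic = 6°, 126°, 246°


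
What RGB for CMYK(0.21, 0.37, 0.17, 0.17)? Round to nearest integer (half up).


R = 255 × (1-C) × (1-K) = 255 × 0.79 × 0.83 = 167.2035 → 167
G = 255 × (1-M) × (1-K) = 255 × 0.63 × 0.83 = 133.3395 → 133
B = 255 × (1-Y) × (1-K) = 255 × 0.83 × 0.83 = 175.6695 → 176
= RGB(167, 133, 176)


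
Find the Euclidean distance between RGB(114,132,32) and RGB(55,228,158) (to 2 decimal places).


d = √[(R₁-R₂)² + (G₁-G₂)² + (B₁-B₂)²]
d = √[(114-55)² + (132-228)² + (32-158)²]
d = √[3481 + 9216 + 15876]
d = √28573
d ≈ 169.04


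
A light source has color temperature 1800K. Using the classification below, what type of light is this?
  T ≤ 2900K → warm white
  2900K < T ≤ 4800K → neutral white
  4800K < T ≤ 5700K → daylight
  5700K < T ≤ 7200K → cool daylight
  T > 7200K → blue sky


Temperature: 1800K
1800K ≤ 2900K → warm white
Classification: warm white


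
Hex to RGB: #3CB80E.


3C → 60 (R)
B8 → 184 (G)
0E → 14 (B)
= RGB(60, 184, 14)


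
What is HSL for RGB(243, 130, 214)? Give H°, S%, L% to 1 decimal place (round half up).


Normalize: R'=243/255≈0.9529, G'=130/255≈0.5098, B'=214/255≈0.8392
Max=243/255, Min=130/255, Δ=Max-Min=113/255
L = (Max+Min)/2 = (243+130)/510 = 373/510 = 0.73137… → L = 73.1%
L > 0.5 → S = Δ/(2-Max-Min) = 113/(510-243-130) = 113/137 = 0.82481… → S = 82.5%
(the 1/255 factors cancel in S and H, so raw channel differences can be used)
Max is R' → H = 60 × (((G-B)/Δ) mod 6) = 60 × (((130-214)/113) mod 6)
  (-84)/113 = -0.7433…; negative, so add 6 → 5.2566…
  H = 60 × 5.2566… = 315.398…° → H = 315.4°
= HSL(315.4°, 82.5%, 73.1%)


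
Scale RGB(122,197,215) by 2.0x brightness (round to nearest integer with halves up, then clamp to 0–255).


Multiply each channel by 2.0, round half up, clamp to [0, 255]
R: 122×2.0 = 244
G: 197×2.0 = 394 → clamp → 255
B: 215×2.0 = 430 → clamp → 255
= RGB(244, 255, 255)


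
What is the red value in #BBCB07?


Color: #BBCB07
R = BB = 187
G = CB = 203
B = 07 = 7
Red = 187


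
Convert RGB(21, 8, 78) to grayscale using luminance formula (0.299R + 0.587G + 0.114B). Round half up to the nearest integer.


Gray = 0.299×R + 0.587×G + 0.114×B
Gray = 0.299×21 + 0.587×8 + 0.114×78
Gray = 6.279 + 4.696 + 8.892
Gray = 19.867 → round half up → 20
Gray = 20


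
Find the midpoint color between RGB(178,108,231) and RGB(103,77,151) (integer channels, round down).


Midpoint: each channel = ⌊(C₁+C₂)/2⌋
R: ⌊(178+103)/2⌋ = 140
G: ⌊(108+77)/2⌋ = 92
B: ⌊(231+151)/2⌋ = 191
= RGB(140, 92, 191)


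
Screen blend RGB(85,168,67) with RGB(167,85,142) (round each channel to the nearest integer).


Screen: C = 255 - (255-A)×(255-B)/255, rounded to nearest integer
R: 255 - (255-85)×(255-167)/255 = 255 - 14960/255 ≈ 255 - 58.667 = 196.333 → 196
G: 255 - (255-168)×(255-85)/255 = 255 - 14790/255 ≈ 255 - 58.000 = 197.000 → 197
B: 255 - (255-67)×(255-142)/255 = 255 - 21244/255 ≈ 255 - 83.310 = 171.690 → 172
= RGB(196, 197, 172)
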